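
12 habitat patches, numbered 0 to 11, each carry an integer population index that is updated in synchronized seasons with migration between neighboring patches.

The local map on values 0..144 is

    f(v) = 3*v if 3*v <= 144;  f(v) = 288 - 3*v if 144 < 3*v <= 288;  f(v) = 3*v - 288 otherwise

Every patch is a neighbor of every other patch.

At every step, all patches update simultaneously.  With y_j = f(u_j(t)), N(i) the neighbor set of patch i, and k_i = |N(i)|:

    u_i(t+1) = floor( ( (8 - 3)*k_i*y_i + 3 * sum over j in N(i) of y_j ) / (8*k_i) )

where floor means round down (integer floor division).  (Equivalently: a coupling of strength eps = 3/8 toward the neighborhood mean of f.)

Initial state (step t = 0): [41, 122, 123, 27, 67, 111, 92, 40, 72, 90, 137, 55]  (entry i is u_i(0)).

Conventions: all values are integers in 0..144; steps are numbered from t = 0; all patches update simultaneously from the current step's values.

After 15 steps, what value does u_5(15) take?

Simulating step by step:
t=0: [41, 122, 123, 27, 67, 111, 92, 40, 72, 90, 137, 55]
t=1: [105, 78, 80, 80, 84, 59, 39, 103, 75, 43, 105, 105]
t=2: [40, 56, 52, 52, 45, 89, 93, 36, 61, 100, 40, 40]
t=3: [109, 109, 116, 116, 118, 51, 43, 102, 100, 45, 109, 109]
t=4: [49, 49, 61, 61, 65, 106, 102, 36, 33, 106, 49, 49]
t=5: [122, 122, 101, 101, 94, 57, 49, 103, 97, 57, 122, 122]
t=6: [71, 71, 34, 34, 29, 94, 108, 37, 27, 94, 71, 71]
t=7: [72, 72, 88, 88, 79, 31, 49, 93, 76, 31, 72, 72]
t=8: [69, 69, 40, 40, 56, 81, 110, 32, 62, 81, 69, 69]
t=9: [82, 82, 105, 105, 105, 61, 59, 91, 94, 61, 82, 82]
t=10: [44, 44, 36, 36, 36, 82, 85, 29, 23, 82, 44, 44]
t=11: [116, 116, 102, 102, 102, 63, 57, 89, 79, 63, 116, 116]
t=12: [58, 58, 33, 33, 33, 81, 92, 35, 53, 81, 58, 58]
t=13: [104, 104, 95, 95, 95, 63, 44, 99, 113, 63, 104, 104]
t=14: [31, 31, 18, 18, 18, 75, 94, 22, 47, 75, 31, 31]
t=15: [84, 84, 61, 61, 61, 66, 33, 68, 113, 66, 84, 84]

Answer: u_5(15) = 66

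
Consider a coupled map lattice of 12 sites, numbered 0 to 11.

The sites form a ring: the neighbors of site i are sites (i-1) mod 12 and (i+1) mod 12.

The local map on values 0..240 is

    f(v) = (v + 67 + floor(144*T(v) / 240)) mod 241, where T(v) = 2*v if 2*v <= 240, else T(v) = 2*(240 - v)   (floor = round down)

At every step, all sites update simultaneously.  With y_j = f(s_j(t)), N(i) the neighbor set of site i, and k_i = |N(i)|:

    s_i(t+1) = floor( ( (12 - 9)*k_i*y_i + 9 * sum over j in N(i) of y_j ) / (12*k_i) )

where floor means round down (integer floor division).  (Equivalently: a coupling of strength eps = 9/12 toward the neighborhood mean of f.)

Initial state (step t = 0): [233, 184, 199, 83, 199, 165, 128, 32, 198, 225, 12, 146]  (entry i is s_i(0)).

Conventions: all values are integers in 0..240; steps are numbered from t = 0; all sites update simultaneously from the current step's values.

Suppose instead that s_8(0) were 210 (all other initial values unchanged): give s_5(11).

Answer: s_5(11) = 70
Key observation: This trace re-runs the system from the modified initial state.

Derivation:
t=0: [233, 184, 199, 83, 199, 165, 128, 32, 210, 225, 12, 146]
t=1: [77, 72, 50, 57, 51, 81, 103, 94, 95, 79, 80, 81]
t=2: [144, 211, 200, 181, 118, 87, 26, 40, 110, 73, 92, 90]
t=3: [56, 77, 74, 78, 56, 82, 95, 110, 160, 92, 101, 48]
t=4: [200, 216, 235, 216, 139, 85, 36, 60, 56, 55, 87, 132]
t=5: [77, 70, 69, 74, 52, 90, 116, 175, 192, 124, 107, 55]
t=6: [212, 225, 223, 206, 140, 104, 58, 78, 81, 73, 119, 158]
t=7: [74, 69, 70, 76, 68, 118, 158, 133, 175, 90, 137, 79]
t=8: [229, 223, 224, 222, 173, 133, 85, 82, 61, 67, 120, 178]
t=9: [72, 68, 69, 72, 78, 56, 38, 81, 132, 162, 132, 78]
t=10: [226, 220, 219, 227, 215, 193, 110, 89, 53, 85, 141, 176]
t=11: [72, 69, 69, 69, 71, 70, 53, 99, 58, 103, 55, 76]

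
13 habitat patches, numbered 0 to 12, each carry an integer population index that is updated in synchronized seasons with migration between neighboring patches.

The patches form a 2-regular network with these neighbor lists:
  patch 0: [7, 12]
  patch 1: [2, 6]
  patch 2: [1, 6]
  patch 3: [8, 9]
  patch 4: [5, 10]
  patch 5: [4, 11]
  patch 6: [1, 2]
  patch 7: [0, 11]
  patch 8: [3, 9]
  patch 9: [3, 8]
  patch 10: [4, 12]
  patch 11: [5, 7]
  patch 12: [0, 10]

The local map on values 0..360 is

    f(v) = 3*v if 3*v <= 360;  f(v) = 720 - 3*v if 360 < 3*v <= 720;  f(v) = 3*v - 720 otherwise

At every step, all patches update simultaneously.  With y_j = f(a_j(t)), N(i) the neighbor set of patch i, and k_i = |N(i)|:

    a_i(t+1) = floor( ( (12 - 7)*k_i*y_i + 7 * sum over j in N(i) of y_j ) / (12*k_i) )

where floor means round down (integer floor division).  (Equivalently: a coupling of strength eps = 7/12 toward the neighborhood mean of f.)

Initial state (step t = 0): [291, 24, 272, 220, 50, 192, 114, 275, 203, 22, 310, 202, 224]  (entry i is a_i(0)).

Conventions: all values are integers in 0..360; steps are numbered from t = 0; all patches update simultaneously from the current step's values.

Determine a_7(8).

Simulating step by step:
t=0: [291, 24, 272, 220, 50, 192, 114, 275, 203, 22, 310, 202, 224]
t=1: [108, 157, 160, 76, 165, 137, 191, 121, 83, 77, 145, 120, 125]
t=2: [339, 216, 215, 235, 267, 299, 203, 348, 237, 235, 285, 344, 321]
t=3: [289, 84, 84, 13, 124, 188, 89, 312, 12, 13, 150, 276, 227]
t=4: [135, 256, 256, 38, 269, 198, 258, 164, 37, 38, 225, 153, 137]
t=5: [287, 49, 49, 113, 86, 154, 50, 263, 112, 113, 134, 212, 233]
t=6: [85, 147, 147, 338, 275, 207, 148, 94, 337, 338, 213, 130, 142]
t=7: [274, 278, 278, 293, 96, 168, 277, 288, 292, 293, 150, 248, 220]
t=8: [102, 113, 113, 158, 261, 181, 112, 96, 157, 158, 214, 115, 133]

Answer: a_7(8) = 96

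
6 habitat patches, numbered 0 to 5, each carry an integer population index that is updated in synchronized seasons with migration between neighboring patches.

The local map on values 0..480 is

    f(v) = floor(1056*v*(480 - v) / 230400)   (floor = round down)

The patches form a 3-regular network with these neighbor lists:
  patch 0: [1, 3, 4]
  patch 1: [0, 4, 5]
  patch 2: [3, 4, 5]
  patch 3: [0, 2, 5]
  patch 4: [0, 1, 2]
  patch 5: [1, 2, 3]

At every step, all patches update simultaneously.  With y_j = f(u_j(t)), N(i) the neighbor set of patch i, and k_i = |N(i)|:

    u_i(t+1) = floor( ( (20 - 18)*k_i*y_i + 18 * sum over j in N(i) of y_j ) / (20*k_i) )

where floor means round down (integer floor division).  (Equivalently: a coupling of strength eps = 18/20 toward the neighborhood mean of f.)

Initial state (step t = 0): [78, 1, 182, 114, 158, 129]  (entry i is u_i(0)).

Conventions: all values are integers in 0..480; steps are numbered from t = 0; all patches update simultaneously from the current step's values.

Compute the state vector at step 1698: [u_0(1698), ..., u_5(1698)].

Simulating step by step:
t=0: [78, 1, 182, 114, 158, 129]
t=1: [142, 175, 214, 198, 141, 153]
t=2: [237, 224, 236, 237, 238, 250]
t=3: [262, 262, 263, 263, 262, 262]
t=4: [261, 261, 261, 261, 261, 261]
t=5: [261, 261, 261, 261, 261, 261]

Answer: [261, 261, 261, 261, 261, 261]
Key observation: The state at step 4, [261, 261, 261, 261, 261, 261], reappears at step 5: the system is in a cycle of period 1 from step 4 on.  Therefore the state at step 1698 equals the state at step 4 + ((1698 - 4) mod 1) = 4, which is [261, 261, 261, 261, 261, 261].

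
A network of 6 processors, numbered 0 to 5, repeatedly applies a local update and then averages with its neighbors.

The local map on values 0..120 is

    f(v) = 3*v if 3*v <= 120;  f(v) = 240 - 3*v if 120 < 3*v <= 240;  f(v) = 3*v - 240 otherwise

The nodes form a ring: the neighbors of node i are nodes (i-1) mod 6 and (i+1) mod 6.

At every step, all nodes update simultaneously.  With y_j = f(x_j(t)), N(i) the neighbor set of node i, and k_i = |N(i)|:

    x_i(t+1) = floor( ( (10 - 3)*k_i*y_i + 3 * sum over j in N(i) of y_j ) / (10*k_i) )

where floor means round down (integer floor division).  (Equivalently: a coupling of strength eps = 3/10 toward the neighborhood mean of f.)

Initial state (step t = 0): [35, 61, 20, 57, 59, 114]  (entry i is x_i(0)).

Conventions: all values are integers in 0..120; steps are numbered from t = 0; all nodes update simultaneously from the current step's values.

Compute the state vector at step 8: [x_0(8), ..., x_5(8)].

Simulating step by step:
t=0: [35, 61, 20, 57, 59, 114]
t=1: [97, 64, 60, 66, 69, 96]
t=2: [50, 50, 55, 43, 36, 46]
t=3: [91, 87, 82, 105, 107, 101]
t=4: [35, 20, 18, 65, 77, 61]
t=5: [91, 65, 53, 40, 21, 57]
t=6: [40, 48, 81, 105, 72, 62]
t=7: [106, 85, 27, 56, 36, 59]
t=8: [66, 34, 69, 78, 95, 72]

Answer: [66, 34, 69, 78, 95, 72]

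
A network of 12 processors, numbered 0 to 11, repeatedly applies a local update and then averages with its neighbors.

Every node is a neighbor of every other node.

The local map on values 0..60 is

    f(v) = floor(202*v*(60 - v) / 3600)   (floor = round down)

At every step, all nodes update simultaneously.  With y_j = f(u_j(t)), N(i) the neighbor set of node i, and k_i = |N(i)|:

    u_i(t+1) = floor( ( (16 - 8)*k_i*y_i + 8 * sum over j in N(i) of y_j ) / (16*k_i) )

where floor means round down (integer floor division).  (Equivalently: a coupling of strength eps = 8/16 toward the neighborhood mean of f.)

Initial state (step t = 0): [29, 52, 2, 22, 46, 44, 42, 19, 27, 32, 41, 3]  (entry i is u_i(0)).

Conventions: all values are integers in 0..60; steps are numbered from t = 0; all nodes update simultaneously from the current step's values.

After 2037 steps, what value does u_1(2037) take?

Answer: u_1(2037) = 28
Key observation: The state at step 8, [50, 50, 50, 50, 50, 50, 50, 50, 50, 50, 50, 50], reappears at step 10: the system is in a cycle of period 2 from step 8 on.  Therefore the state at step 2037 equals the state at step 8 + ((2037 - 8) mod 2) = 9, which is [28, 28, 28, 28, 28, 28, 28, 28, 28, 28, 28, 28].

Derivation:
t=0: [29, 52, 2, 22, 46, 44, 42, 19, 27, 32, 41, 3]
t=1: [42, 30, 22, 40, 36, 37, 38, 39, 42, 42, 39, 23]
t=2: [43, 47, 45, 44, 46, 46, 45, 45, 43, 43, 45, 46]
t=3: [39, 36, 37, 38, 36, 36, 37, 37, 39, 39, 37, 36]
t=4: [45, 47, 46, 46, 47, 47, 46, 46, 45, 45, 46, 47]
t=5: [36, 34, 35, 35, 34, 34, 35, 35, 36, 36, 35, 34]
t=6: [48, 48, 48, 48, 48, 48, 48, 48, 48, 48, 48, 48]
t=7: [32, 32, 32, 32, 32, 32, 32, 32, 32, 32, 32, 32]
t=8: [50, 50, 50, 50, 50, 50, 50, 50, 50, 50, 50, 50]
t=9: [28, 28, 28, 28, 28, 28, 28, 28, 28, 28, 28, 28]
t=10: [50, 50, 50, 50, 50, 50, 50, 50, 50, 50, 50, 50]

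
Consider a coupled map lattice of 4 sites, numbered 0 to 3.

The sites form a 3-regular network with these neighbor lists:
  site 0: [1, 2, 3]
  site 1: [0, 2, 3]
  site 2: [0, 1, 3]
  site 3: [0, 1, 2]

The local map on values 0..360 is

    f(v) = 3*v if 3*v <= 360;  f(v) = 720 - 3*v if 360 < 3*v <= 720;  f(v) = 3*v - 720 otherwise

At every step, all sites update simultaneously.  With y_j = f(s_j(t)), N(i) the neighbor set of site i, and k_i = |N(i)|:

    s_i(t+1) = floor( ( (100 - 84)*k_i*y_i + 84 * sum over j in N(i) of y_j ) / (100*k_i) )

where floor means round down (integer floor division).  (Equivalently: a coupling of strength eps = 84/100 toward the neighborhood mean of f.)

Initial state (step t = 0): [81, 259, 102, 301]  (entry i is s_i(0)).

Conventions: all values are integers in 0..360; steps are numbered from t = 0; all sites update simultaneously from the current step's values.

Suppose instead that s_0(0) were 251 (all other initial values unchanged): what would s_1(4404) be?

Answer: s_1(4404) = 360
Key observation: The state at step 7, [360, 360, 360, 360], reappears at step 8: the system is in a cycle of period 1 from step 7 on.  Therefore the state at step 4404 equals the state at step 7 + ((4404 - 7) mod 1) = 7, which is [360, 360, 360, 360].

Derivation:
t=0: [251, 259, 102, 301]
t=1: [158, 155, 125, 140]
t=2: [291, 290, 279, 284]
t=3: [136, 136, 140, 138]
t=4: [306, 306, 308, 307]
t=5: [200, 200, 199, 200]
t=6: [120, 120, 120, 120]
t=7: [360, 360, 360, 360]
t=8: [360, 360, 360, 360]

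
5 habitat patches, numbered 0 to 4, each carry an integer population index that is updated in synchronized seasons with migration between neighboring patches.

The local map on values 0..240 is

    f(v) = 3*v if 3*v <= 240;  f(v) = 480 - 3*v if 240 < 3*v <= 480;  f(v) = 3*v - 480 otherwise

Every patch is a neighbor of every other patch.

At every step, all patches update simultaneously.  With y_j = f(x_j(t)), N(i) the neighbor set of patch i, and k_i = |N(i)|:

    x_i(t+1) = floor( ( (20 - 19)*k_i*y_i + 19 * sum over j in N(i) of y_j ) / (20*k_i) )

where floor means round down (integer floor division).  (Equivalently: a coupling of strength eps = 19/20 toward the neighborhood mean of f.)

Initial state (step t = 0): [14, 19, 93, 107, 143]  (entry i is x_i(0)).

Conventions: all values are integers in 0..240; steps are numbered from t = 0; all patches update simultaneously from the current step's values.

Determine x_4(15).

Simulating step by step:
t=0: [14, 19, 93, 107, 143]
t=1: [113, 110, 83, 91, 111]
t=2: [181, 179, 164, 169, 180]
t=3: [40, 41, 49, 46, 40]
t=4: [131, 130, 126, 128, 131]
t=5: [93, 92, 90, 91, 93]
t=6: [205, 204, 203, 204, 205]
t=7: [132, 132, 133, 132, 132]
t=8: [83, 83, 83, 83, 83]
t=9: [231, 231, 231, 231, 231]
t=10: [213, 213, 213, 213, 213]
t=11: [159, 159, 159, 159, 159]
t=12: [3, 3, 3, 3, 3]
t=13: [9, 9, 9, 9, 9]
t=14: [27, 27, 27, 27, 27]
t=15: [81, 81, 81, 81, 81]

Answer: x_4(15) = 81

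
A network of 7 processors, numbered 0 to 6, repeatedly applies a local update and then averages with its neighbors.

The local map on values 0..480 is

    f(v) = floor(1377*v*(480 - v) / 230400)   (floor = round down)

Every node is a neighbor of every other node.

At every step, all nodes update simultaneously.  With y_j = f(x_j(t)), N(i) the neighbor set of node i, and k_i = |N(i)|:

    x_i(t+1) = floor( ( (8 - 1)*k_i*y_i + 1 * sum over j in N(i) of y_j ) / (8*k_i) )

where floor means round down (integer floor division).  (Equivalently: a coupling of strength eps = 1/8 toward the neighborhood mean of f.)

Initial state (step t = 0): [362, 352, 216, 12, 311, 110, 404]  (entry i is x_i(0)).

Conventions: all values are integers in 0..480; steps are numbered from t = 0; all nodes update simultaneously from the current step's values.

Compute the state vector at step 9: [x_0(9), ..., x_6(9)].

Answer: [307, 308, 311, 310, 308, 306, 308]

Derivation:
t=0: [362, 352, 216, 12, 311, 110, 404]
t=1: [251, 263, 324, 62, 302, 241, 190]
t=2: [337, 335, 302, 176, 318, 338, 325]
t=3: [290, 291, 318, 316, 306, 288, 301]
t=4: [327, 326, 308, 310, 318, 328, 321]
t=5: [299, 300, 314, 312, 306, 298, 305]
t=6: [322, 321, 312, 313, 318, 323, 318]
t=7: [304, 305, 312, 311, 307, 303, 307]
t=8: [318, 317, 313, 314, 316, 319, 316]
t=9: [307, 308, 311, 310, 308, 306, 308]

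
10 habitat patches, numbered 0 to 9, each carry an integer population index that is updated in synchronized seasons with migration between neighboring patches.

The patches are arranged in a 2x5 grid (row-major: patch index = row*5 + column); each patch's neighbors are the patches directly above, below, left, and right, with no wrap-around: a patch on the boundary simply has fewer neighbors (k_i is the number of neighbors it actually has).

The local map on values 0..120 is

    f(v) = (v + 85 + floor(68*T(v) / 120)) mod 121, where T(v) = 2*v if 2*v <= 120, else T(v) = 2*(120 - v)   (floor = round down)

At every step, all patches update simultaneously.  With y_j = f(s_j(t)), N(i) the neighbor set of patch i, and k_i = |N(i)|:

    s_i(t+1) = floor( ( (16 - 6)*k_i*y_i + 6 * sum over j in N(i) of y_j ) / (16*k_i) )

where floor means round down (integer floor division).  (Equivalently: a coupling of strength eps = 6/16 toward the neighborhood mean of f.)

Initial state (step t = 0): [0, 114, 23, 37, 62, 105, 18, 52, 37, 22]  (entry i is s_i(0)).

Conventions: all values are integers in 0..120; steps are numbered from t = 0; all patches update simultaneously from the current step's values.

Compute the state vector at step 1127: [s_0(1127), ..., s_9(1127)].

Simulating step by step:
t=0: [0, 114, 23, 37, 62, 105, 18, 52, 37, 22]
t=1: [85, 65, 33, 44, 66, 70, 31, 53, 42, 31]
t=2: [88, 75, 49, 57, 73, 78, 51, 62, 53, 45]
t=3: [88, 84, 75, 82, 83, 85, 78, 84, 77, 68]
t=4: [88, 88, 89, 89, 88, 88, 88, 88, 89, 89]
t=5: [88, 88, 88, 88, 88, 88, 88, 88, 88, 88]
t=6: [88, 88, 88, 88, 88, 88, 88, 88, 88, 88]

Answer: [88, 88, 88, 88, 88, 88, 88, 88, 88, 88]
Key observation: The state at step 5, [88, 88, 88, 88, 88, 88, 88, 88, 88, 88], reappears at step 6: the system is in a cycle of period 1 from step 5 on.  Therefore the state at step 1127 equals the state at step 5 + ((1127 - 5) mod 1) = 5, which is [88, 88, 88, 88, 88, 88, 88, 88, 88, 88].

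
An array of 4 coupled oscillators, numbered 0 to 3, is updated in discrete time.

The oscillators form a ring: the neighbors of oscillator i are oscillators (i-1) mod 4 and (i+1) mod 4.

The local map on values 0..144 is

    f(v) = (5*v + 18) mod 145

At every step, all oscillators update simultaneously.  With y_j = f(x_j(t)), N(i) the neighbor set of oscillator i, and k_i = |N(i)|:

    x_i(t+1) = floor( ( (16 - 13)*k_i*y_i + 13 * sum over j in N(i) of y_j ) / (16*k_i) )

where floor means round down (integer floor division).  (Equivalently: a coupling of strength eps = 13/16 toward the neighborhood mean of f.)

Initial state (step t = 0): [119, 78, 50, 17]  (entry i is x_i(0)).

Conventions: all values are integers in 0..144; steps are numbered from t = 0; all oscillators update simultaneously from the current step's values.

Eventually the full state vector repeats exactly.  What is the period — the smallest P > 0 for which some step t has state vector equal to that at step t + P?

Answer: 14
Key observation: The state at step 85, [89, 63, 90, 63], reappears at step 99 — and no state repeats earlier — so the cycle the system enters has period 14.

Derivation:
t=0: [119, 78, 50, 17]
t=1: [95, 85, 112, 82]
t=2: [70, 83, 86, 107]
t=3: [120, 63, 108, 59]
t=4: [33, 73, 49, 69]
t=5: [74, 80, 89, 77]
t=6: [116, 75, 103, 72]
t=7: [80, 66, 95, 63]
t=8: [65, 86, 51, 83]
t=9: [73, 75, 87, 100]
t=10: [93, 64, 78, 60]
t=11: [39, 76, 53, 72]
t=12: [92, 103, 105, 100]
t=13: [81, 79, 93, 76]
t=14: [118, 96, 102, 93]
t=15: [50, 60, 62, 58]
t=16: [41, 70, 25, 68]
t=17: [73, 104, 86, 102]
t=18: [97, 62, 82, 60]
t=19: [39, 90, 52, 88]
t=20: [35, 87, 47, 85]
t=21: [19, 66, 30, 64]
t=22: [64, 66, 47, 64]
t=23: [52, 74, 63, 72]
t=24: [100, 89, 83, 88]
t=25: [36, 97, 47, 96]
t=26: [63, 78, 73, 77]
t=27: [101, 77, 111, 76]
t=28: [106, 113, 115, 112]
t=29: [80, 51, 61, 78]
t=30: [123, 89, 106, 87]
t=31: [28, 72, 39, 70]
t=32: [69, 49, 80, 47]
t=33: [105, 103, 115, 101]
t=34: [95, 67, 78, 65]
t=35: [58, 83, 69, 81]
t=36: [115, 63, 125, 61]
t=37: [33, 38, 42, 37]
t=38: [56, 60, 64, 60]
t=39: [24, 28, 31, 28]
t=40: [36, 69, 15, 69]
t=41: [69, 73, 76, 73]
t=42: [89, 90, 95, 90]
t=43: [32, 41, 37, 41]
t=44: [69, 51, 74, 51]
t=45: [117, 93, 122, 93]
t=46: [43, 37, 48, 37]
t=47: [63, 92, 68, 92]
t=48: [43, 53, 47, 53]
t=49: [128, 105, 132, 105]
t=50: [102, 91, 106, 91]
t=51: [48, 90, 52, 90]
t=52: [48, 106, 51, 106]
t=53: [113, 119, 115, 119]
t=54: [27, 12, 29, 12]
t=55: [64, 25, 66, 25]
t=56: [125, 69, 127, 69]
t=57: [71, 68, 73, 68]
t=58: [70, 84, 72, 84]
t=59: [17, 68, 18, 68]
t=60: [74, 98, 75, 98]
t=61: [77, 95, 78, 95]
t=62: [68, 104, 69, 104]
t=63: [96, 76, 97, 76]
t=64: [99, 73, 100, 73]
t=65: [90, 82, 91, 82]
t=66: [118, 54, 119, 54]
t=67: [121, 51, 122, 51]
t=68: [112, 60, 113, 60]
t=69: [49, 64, 23, 64]
t=70: [61, 110, 63, 110]
t=71: [114, 55, 116, 55]
t=72: [3, 11, 5, 11]
t=73: [65, 44, 67, 44]
t=74: [85, 64, 87, 64]
t=75: [40, 19, 42, 19]
t=76: [105, 84, 107, 84]
t=77: [22, 92, 24, 92]
t=78: [58, 116, 60, 116]
t=79: [18, 22, 19, 22]
t=80: [124, 113, 125, 113]
t=81: [13, 49, 14, 49]
t=82: [111, 91, 112, 91]
t=83: [56, 121, 57, 121]
t=84: [36, 16, 37, 16]
t=85: [89, 63, 90, 63]
t=86: [40, 32, 41, 32]
t=87: [40, 67, 41, 67]
t=88: [64, 73, 65, 73]
t=89: [84, 58, 85, 58]
t=90: [15, 7, 16, 7]
t=91: [60, 87, 61, 87]
t=92: [19, 28, 20, 28]
t=93: [31, 96, 32, 96]
t=94: [56, 36, 57, 36]
t=95: [44, 18, 45, 18]
t=96: [105, 97, 106, 97]
t=97: [75, 102, 76, 102]
t=98: [94, 103, 95, 103]
t=99: [89, 63, 90, 63]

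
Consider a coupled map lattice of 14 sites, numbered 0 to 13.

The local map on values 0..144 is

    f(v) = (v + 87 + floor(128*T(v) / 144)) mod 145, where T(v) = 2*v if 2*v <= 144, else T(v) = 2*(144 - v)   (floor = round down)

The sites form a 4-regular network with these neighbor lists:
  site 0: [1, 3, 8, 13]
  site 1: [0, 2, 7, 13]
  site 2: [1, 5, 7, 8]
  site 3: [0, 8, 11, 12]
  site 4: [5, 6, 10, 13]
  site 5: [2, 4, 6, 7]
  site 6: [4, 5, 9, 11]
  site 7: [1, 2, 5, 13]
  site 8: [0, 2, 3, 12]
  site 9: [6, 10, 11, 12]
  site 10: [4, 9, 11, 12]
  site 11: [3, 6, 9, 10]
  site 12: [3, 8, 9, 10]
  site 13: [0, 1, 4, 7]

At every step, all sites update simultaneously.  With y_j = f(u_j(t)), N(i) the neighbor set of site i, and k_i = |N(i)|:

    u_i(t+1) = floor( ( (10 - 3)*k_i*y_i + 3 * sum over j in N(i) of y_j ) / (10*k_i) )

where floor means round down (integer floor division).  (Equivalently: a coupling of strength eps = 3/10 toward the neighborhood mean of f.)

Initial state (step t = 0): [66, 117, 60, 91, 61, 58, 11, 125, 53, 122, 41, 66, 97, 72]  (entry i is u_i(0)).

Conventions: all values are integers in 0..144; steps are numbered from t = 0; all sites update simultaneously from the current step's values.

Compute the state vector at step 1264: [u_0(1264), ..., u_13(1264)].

Simulating step by step:
t=0: [66, 117, 60, 91, 61, 58, 11, 125, 53, 122, 41, 66, 97, 72]
t=1: [122, 110, 105, 123, 108, 104, 115, 104, 98, 103, 73, 117, 113, 132]
t=2: [104, 110, 116, 104, 114, 116, 109, 114, 117, 116, 132, 110, 113, 99]
t=3: [116, 112, 107, 115, 109, 107, 111, 109, 108, 107, 99, 110, 108, 118]
t=4: [107, 110, 113, 109, 113, 113, 111, 112, 113, 114, 118, 112, 114, 107]
t=5: [113, 112, 110, 112, 110, 110, 110, 110, 110, 109, 107, 109, 109, 113]
t=6: [110, 110, 111, 110, 112, 112, 112, 111, 111, 113, 113, 112, 112, 110]
t=7: [111, 111, 111, 111, 110, 110, 110, 111, 111, 110, 110, 110, 110, 111]
t=8: [111, 111, 111, 111, 111, 111, 112, 111, 111, 112, 112, 111, 111, 111]
t=9: [111, 111, 111, 111, 110, 110, 110, 111, 111, 110, 110, 110, 110, 111]

Answer: [111, 111, 111, 111, 111, 111, 112, 111, 111, 112, 112, 111, 111, 111]
Key observation: The state at step 7, [111, 111, 111, 111, 110, 110, 110, 111, 111, 110, 110, 110, 110, 111], reappears at step 9: the system is in a cycle of period 2 from step 7 on.  Therefore the state at step 1264 equals the state at step 7 + ((1264 - 7) mod 2) = 8, which is [111, 111, 111, 111, 111, 111, 112, 111, 111, 112, 112, 111, 111, 111].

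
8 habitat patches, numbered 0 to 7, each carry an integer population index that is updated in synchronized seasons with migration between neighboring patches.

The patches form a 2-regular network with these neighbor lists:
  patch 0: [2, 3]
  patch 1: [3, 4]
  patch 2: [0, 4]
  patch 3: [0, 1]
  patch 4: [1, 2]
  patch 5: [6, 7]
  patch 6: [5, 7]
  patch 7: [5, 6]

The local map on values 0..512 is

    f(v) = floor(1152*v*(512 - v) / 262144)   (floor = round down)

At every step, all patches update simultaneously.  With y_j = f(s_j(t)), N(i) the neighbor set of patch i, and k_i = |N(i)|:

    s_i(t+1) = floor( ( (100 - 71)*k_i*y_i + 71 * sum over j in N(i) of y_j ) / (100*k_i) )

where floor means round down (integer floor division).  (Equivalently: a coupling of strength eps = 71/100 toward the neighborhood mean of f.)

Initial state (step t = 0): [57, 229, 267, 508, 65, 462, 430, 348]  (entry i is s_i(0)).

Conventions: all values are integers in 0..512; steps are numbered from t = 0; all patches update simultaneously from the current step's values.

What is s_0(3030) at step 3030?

Simulating step by step:
t=0: [57, 229, 267, 508, 65, 462, 430, 348]
t=1: [137, 130, 168, 143, 239, 172, 169, 163]
t=2: [237, 246, 254, 224, 250, 252, 252, 253]
t=3: [285, 285, 286, 285, 287, 287, 287, 287]
t=4: [284, 283, 283, 284, 283, 283, 283, 283]
t=5: [284, 284, 284, 284, 284, 284, 284, 284]
t=6: [284, 284, 284, 284, 284, 284, 284, 284]

Answer: s_0(3030) = 284
Key observation: The state at step 5, [284, 284, 284, 284, 284, 284, 284, 284], reappears at step 6: the system is in a cycle of period 1 from step 5 on.  Therefore the state at step 3030 equals the state at step 5 + ((3030 - 5) mod 1) = 5, which is [284, 284, 284, 284, 284, 284, 284, 284].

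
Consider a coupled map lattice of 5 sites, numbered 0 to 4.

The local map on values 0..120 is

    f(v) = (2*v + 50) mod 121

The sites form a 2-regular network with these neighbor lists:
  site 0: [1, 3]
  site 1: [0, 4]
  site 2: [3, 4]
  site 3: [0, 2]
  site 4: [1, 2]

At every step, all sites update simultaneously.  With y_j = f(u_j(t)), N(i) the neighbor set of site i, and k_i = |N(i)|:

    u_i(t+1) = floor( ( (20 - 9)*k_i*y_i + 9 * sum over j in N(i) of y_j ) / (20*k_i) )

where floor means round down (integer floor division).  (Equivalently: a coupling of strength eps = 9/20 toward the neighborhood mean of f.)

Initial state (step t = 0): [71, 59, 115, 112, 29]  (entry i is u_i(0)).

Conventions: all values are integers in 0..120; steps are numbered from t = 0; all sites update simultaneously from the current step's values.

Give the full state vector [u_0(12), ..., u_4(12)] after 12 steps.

Answer: [94, 95, 46, 62, 84]

Derivation:
t=0: [71, 59, 115, 112, 29]
t=1: [56, 66, 52, 42, 78]
t=2: [39, 61, 40, 23, 67]
t=3: [36, 43, 40, 56, 48]
t=4: [13, 14, 19, 24, 19]
t=5: [81, 79, 90, 90, 85]
t=6: [94, 90, 106, 104, 98]
t=7: [92, 87, 15, 39, 31]
t=8: [86, 107, 70, 47, 102]
t=9: [65, 37, 45, 50, 27]
t=10: [39, 38, 40, 33, 62]
t=11: [31, 16, 42, 67, 32]
t=12: [94, 95, 46, 62, 84]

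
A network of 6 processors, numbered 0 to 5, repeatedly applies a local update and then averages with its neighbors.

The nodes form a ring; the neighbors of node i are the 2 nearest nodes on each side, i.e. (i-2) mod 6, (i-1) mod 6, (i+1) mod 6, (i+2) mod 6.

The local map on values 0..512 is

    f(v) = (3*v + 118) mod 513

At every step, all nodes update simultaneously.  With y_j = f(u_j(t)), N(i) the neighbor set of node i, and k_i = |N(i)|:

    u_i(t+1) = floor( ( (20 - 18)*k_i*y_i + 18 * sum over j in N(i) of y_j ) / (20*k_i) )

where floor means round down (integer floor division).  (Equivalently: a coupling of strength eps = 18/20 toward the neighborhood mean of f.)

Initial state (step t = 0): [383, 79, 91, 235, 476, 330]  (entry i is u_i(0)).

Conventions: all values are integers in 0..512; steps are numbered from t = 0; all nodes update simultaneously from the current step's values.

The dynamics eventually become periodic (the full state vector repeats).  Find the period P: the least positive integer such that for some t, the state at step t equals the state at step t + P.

Answer: 18
Key observation: The state at step 50, [163, 156, 163, 163, 156, 163], reappears at step 68 — and no state repeats earlier — so the cycle the system enters has period 18.

Derivation:
t=0: [383, 79, 91, 235, 476, 330]
t=1: [211, 265, 244, 218, 231, 213]
t=2: [311, 282, 302, 313, 272, 293]
t=3: [422, 281, 259, 423, 278, 257]
t=4: [405, 377, 399, 406, 376, 398]
t=5: [259, 290, 267, 260, 290, 267]
t=6: [434, 402, 426, 434, 402, 426]
t=7: [340, 373, 348, 340, 373, 348]
t=8: [167, 132, 158, 167, 132, 158]
t=9: [46, 83, 56, 46, 83, 56]
t=10: [319, 280, 308, 319, 280, 308]
t=11: [212, 73, 223, 212, 73, 223]
t=12: [299, 265, 287, 299, 265, 287]
t=13: [439, 475, 452, 439, 475, 452]
t=14: [244, 386, 230, 244, 386, 230]
t=15: [278, 309, 293, 278, 309, 293]
t=16: [270, 417, 254, 270, 417, 254]
t=17: [361, 386, 377, 361, 386, 377]
t=18: [230, 204, 213, 230, 204, 213]
t=19: [236, 264, 254, 236, 264, 254]
t=20: [375, 345, 356, 375, 345, 356]
t=21: [150, 182, 170, 150, 182, 170]
t=22: [125, 91, 104, 125, 91, 104]
t=23: [418, 454, 440, 418, 454, 440]
t=24: [424, 386, 401, 424, 386, 401]
t=25: [281, 321, 305, 281, 321, 305]
t=26: [72, 210, 227, 72, 210, 227]
t=27: [267, 302, 284, 267, 302, 284]
t=28: [476, 439, 458, 476, 439, 458]
t=29: [394, 253, 233, 394, 253, 233]
t=30: [328, 296, 317, 328, 296, 317]
t=31: [248, 102, 260, 248, 102, 260]
t=32: [398, 372, 386, 398, 372, 386]
t=33: [234, 262, 247, 234, 262, 247]
t=34: [362, 332, 348, 362, 332, 348]
t=35: [118, 150, 133, 118, 150, 133]
t=36: [73, 219, 237, 73, 219, 237]
t=37: [293, 320, 301, 293, 320, 301]
t=38: [300, 451, 292, 300, 451, 292]
t=39: [467, 488, 475, 467, 488, 475]
t=40: [70, 227, 241, 70, 227, 241]
t=41: [309, 323, 309, 309, 323, 309]
t=42: [37, 23, 37, 37, 23, 37]
t=43: [210, 224, 210, 210, 224, 210]
t=44: [253, 239, 253, 253, 239, 253]
t=45: [345, 359, 345, 345, 359, 345]
t=46: [145, 131, 145, 145, 131, 145]
t=47: [251, 87, 251, 251, 87, 251]
t=48: [367, 360, 367, 367, 360, 367]
t=49: [183, 190, 183, 183, 190, 183]
t=50: [163, 156, 163, 163, 156, 163]
t=51: [84, 91, 84, 84, 91, 84]
t=52: [379, 372, 379, 379, 372, 379]
t=53: [219, 226, 219, 219, 226, 219]
t=54: [271, 264, 271, 271, 264, 271]
t=55: [408, 415, 408, 408, 415, 408]
t=56: [325, 318, 325, 325, 318, 325]
t=57: [57, 64, 57, 57, 64, 57]
t=58: [298, 291, 298, 298, 291, 298]
t=59: [489, 496, 489, 489, 496, 489]
t=60: [55, 48, 55, 55, 48, 55]
t=61: [273, 280, 273, 273, 280, 273]
t=62: [433, 426, 433, 433, 426, 433]
t=63: [381, 388, 381, 381, 388, 381]
t=64: [244, 237, 244, 244, 237, 244]
t=65: [327, 334, 327, 327, 334, 327]
t=66: [82, 75, 82, 82, 75, 82]
t=67: [354, 361, 354, 354, 361, 354]
t=68: [163, 156, 163, 163, 156, 163]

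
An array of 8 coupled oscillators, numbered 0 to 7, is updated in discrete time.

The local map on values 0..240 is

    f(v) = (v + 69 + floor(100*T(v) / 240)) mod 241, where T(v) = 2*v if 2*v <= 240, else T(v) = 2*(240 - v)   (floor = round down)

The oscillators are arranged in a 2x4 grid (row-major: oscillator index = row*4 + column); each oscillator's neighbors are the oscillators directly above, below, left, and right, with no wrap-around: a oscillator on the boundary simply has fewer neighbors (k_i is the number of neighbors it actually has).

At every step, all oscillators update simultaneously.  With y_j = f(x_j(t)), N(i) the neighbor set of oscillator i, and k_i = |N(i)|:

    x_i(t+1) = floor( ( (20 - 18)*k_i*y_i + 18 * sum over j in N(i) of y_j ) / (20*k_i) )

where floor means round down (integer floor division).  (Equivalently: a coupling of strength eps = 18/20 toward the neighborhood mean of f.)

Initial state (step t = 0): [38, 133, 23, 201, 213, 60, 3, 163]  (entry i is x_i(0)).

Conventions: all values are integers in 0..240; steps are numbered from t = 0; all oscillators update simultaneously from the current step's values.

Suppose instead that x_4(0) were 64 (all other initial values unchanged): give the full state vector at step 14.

Answer: [187, 73, 187, 73, 73, 187, 73, 186]
Key observation: This trace re-runs the system from the modified initial state.

Derivation:
t=0: [38, 133, 23, 201, 64, 60, 3, 163]
t=1: [120, 133, 66, 80, 161, 110, 110, 66]
t=2: [51, 85, 107, 192, 40, 42, 125, 128]
t=3: [180, 122, 102, 38, 152, 138, 70, 53]
t=4: [51, 42, 116, 95, 54, 94, 89, 167]
t=5: [157, 75, 118, 42, 89, 163, 51, 110]
t=6: [202, 66, 158, 47, 72, 185, 54, 141]
t=7: [182, 70, 159, 62, 73, 173, 65, 150]
t=8: [185, 70, 175, 66, 71, 181, 67, 171]
t=9: [184, 71, 179, 69, 72, 181, 70, 177]
t=10: [185, 71, 183, 70, 72, 184, 71, 182]
t=11: [185, 72, 184, 71, 72, 185, 72, 184]
t=12: [186, 72, 186, 72, 72, 186, 72, 185]
t=13: [186, 73, 186, 72, 73, 186, 72, 186]
t=14: [187, 73, 187, 73, 73, 187, 73, 186]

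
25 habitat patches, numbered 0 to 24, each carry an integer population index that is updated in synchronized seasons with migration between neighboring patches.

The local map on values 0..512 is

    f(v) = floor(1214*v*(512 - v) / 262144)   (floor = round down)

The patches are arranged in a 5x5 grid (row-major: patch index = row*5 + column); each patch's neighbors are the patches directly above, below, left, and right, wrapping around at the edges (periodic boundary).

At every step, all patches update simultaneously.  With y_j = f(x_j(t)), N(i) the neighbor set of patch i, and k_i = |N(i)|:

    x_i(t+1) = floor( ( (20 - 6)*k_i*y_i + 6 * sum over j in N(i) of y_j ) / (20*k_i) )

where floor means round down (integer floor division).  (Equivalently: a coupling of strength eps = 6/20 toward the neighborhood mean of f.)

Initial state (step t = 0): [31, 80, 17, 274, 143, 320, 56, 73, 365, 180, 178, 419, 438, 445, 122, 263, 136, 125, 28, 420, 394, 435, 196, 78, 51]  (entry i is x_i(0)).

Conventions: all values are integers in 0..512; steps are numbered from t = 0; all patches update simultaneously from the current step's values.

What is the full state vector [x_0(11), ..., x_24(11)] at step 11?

Simulating step by step:
t=0: [31, 80, 17, 274, 143, 320, 56, 73, 365, 180, 178, 419, 438, 445, 122, 263, 136, 125, 28, 420, 394, 435, 196, 78, 51]
t=1: [116, 140, 93, 262, 227, 254, 140, 145, 238, 267, 266, 184, 156, 147, 219, 279, 229, 211, 95, 176, 198, 175, 243, 165, 135]
t=2: [233, 236, 207, 290, 288, 291, 248, 245, 293, 301, 300, 277, 259, 251, 292, 297, 296, 283, 209, 267, 277, 275, 287, 262, 248]
t=3: [300, 300, 294, 297, 298, 297, 302, 301, 297, 294, 295, 300, 302, 301, 297, 295, 296, 299, 295, 300, 300, 300, 299, 301, 302]
t=4: [294, 294, 295, 295, 294, 294, 293, 294, 294, 295, 295, 294, 293, 294, 295, 295, 295, 294, 295, 294, 294, 294, 294, 294, 293]
t=5: [296, 296, 296, 296, 296, 296, 296, 296, 296, 296, 296, 296, 296, 296, 296, 296, 296, 296, 296, 296, 296, 296, 296, 296, 296]
t=6: [296, 296, 296, 296, 296, 296, 296, 296, 296, 296, 296, 296, 296, 296, 296, 296, 296, 296, 296, 296, 296, 296, 296, 296, 296]
t=7: [296, 296, 296, 296, 296, 296, 296, 296, 296, 296, 296, 296, 296, 296, 296, 296, 296, 296, 296, 296, 296, 296, 296, 296, 296]
t=8: [296, 296, 296, 296, 296, 296, 296, 296, 296, 296, 296, 296, 296, 296, 296, 296, 296, 296, 296, 296, 296, 296, 296, 296, 296]
t=9: [296, 296, 296, 296, 296, 296, 296, 296, 296, 296, 296, 296, 296, 296, 296, 296, 296, 296, 296, 296, 296, 296, 296, 296, 296]
t=10: [296, 296, 296, 296, 296, 296, 296, 296, 296, 296, 296, 296, 296, 296, 296, 296, 296, 296, 296, 296, 296, 296, 296, 296, 296]
t=11: [296, 296, 296, 296, 296, 296, 296, 296, 296, 296, 296, 296, 296, 296, 296, 296, 296, 296, 296, 296, 296, 296, 296, 296, 296]

Answer: [296, 296, 296, 296, 296, 296, 296, 296, 296, 296, 296, 296, 296, 296, 296, 296, 296, 296, 296, 296, 296, 296, 296, 296, 296]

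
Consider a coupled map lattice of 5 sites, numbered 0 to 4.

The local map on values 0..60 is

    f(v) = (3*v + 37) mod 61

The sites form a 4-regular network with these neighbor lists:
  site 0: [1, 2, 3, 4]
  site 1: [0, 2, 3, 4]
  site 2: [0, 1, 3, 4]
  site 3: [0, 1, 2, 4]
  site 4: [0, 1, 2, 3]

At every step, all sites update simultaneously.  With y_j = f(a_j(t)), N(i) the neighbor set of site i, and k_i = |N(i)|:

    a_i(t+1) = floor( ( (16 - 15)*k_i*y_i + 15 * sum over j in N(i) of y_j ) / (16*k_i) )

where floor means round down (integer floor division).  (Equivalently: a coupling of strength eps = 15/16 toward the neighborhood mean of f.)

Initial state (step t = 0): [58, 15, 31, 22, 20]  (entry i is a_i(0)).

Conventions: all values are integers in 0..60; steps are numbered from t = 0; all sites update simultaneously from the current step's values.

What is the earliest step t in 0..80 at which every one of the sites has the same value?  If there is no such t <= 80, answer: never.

Simulating step by step:
t=0: [58, 15, 31, 22, 20]  (not all equal)
t=1: [26, 28, 30, 24, 25]  (not all equal)
t=2: [41, 40, 50, 42, 42]  (not all equal)
t=3: [30, 31, 36, 30, 30]  (not all equal)
t=4: [9, 9, 6, 9, 9]  (not all equal)
t=5: [15, 15, 6, 15, 15]  (not all equal)
t=6: [28, 28, 23, 28, 28]  (not all equal)
t=7: [56, 56, 59, 56, 56]  (not all equal)
t=8: [24, 24, 22, 24, 24]  (not all equal)
t=9: [46, 46, 47, 46, 46]  (not all equal)
t=10: [53, 53, 53, 53, 53]  (all equal)

Answer: 10
Key observation: Synchronization is absorbing here: once all sites are equal they stay equal, and step 10 is the first all-equal step.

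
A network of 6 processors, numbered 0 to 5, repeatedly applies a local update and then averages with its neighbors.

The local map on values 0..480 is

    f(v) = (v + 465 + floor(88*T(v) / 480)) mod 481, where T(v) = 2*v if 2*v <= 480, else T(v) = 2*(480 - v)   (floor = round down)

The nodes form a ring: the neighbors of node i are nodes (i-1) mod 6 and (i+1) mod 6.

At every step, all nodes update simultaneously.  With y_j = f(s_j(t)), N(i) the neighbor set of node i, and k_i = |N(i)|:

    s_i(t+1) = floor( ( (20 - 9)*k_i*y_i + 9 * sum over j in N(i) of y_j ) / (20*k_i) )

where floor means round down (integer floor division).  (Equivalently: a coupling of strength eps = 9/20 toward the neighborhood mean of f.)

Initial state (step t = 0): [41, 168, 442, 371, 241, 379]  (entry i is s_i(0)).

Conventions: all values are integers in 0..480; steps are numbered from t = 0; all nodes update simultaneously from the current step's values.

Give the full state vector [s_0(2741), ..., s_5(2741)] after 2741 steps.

Answer: [434, 434, 434, 434, 434, 434]
Key observation: The state at step 12, [434, 434, 434, 434, 434, 434], reappears at step 13: the system is in a cycle of period 1 from step 12 on.  Therefore the state at step 2741 equals the state at step 12 + ((2741 - 12) mod 1) = 12, which is [434, 434, 434, 434, 434, 434].

Derivation:
t=0: [41, 168, 442, 371, 241, 379]
t=1: [159, 224, 378, 385, 350, 299]
t=2: [254, 294, 375, 397, 378, 322]
t=3: [335, 351, 388, 405, 393, 361]
t=4: [377, 384, 402, 411, 405, 388]
t=5: [400, 404, 412, 417, 414, 405]
t=6: [414, 415, 419, 422, 421, 416]
t=7: [422, 422, 424, 426, 425, 423]
t=8: [427, 427, 428, 428, 428, 427]
t=9: [430, 430, 430, 431, 430, 430]
t=10: [432, 432, 432, 432, 432, 432]
t=11: [433, 433, 433, 433, 433, 433]
t=12: [434, 434, 434, 434, 434, 434]
t=13: [434, 434, 434, 434, 434, 434]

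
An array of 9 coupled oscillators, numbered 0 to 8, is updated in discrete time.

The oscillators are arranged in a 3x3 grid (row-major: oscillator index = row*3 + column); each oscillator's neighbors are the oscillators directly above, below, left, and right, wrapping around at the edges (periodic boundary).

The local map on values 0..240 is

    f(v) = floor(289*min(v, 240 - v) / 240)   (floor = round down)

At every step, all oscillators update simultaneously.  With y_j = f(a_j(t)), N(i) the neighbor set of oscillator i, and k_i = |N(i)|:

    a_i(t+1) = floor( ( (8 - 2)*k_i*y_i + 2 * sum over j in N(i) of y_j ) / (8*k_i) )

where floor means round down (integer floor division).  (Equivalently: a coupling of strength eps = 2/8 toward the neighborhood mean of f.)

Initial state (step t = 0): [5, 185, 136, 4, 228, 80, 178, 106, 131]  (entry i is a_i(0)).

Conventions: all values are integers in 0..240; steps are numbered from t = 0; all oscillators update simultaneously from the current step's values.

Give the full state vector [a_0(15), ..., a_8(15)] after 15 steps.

Answer: [141, 139, 138, 138, 138, 138, 136, 137, 136]

Derivation:
t=0: [5, 185, 136, 4, 228, 80, 178, 106, 131]
t=1: [21, 66, 112, 14, 28, 89, 72, 113, 124]
t=2: [38, 79, 122, 27, 45, 100, 84, 123, 133]
t=3: [56, 95, 130, 44, 64, 112, 97, 128, 127]
t=4: [76, 111, 127, 63, 84, 125, 111, 128, 134]
t=5: [98, 128, 132, 85, 105, 130, 126, 131, 129]
t=6: [119, 132, 129, 108, 125, 129, 133, 131, 132]
t=7: [139, 131, 133, 131, 136, 132, 129, 131, 130]
t=8: [123, 129, 128, 130, 126, 129, 131, 130, 131]
t=9: [138, 133, 134, 132, 135, 133, 131, 132, 131]
t=10: [123, 127, 127, 129, 126, 128, 130, 129, 130]
t=11: [138, 136, 135, 133, 136, 134, 132, 133, 132]
t=12: [123, 125, 126, 127, 125, 127, 129, 127, 129]
t=13: [139, 137, 136, 136, 137, 136, 133, 135, 133]
t=14: [122, 124, 124, 124, 124, 125, 127, 126, 127]
t=15: [141, 139, 138, 138, 138, 138, 136, 137, 136]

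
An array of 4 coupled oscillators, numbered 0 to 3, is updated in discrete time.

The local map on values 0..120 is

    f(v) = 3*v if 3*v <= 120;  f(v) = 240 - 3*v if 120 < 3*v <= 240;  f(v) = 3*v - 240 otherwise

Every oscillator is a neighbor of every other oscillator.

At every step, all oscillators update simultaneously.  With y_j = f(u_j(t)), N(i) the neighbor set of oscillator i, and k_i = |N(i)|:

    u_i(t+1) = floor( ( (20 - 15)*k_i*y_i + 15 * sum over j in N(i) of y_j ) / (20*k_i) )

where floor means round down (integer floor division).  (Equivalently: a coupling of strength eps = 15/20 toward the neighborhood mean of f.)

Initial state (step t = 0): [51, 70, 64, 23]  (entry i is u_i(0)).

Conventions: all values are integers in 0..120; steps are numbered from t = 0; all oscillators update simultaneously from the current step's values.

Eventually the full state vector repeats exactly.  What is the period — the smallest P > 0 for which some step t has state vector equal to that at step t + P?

Simulating step by step:
t=0: [51, 70, 64, 23]
t=1: [58, 58, 58, 58]
t=2: [66, 66, 66, 66]
t=3: [42, 42, 42, 42]
t=4: [114, 114, 114, 114]
t=5: [102, 102, 102, 102]
t=6: [66, 66, 66, 66]

Answer: 4
Key observation: The state at step 2, [66, 66, 66, 66], reappears at step 6 — and no state repeats earlier — so the cycle the system enters has period 4.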